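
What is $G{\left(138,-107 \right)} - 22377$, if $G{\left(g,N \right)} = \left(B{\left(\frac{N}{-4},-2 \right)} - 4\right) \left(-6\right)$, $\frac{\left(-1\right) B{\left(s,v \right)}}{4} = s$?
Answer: $-21711$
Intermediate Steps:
$B{\left(s,v \right)} = - 4 s$
$G{\left(g,N \right)} = 24 - 6 N$ ($G{\left(g,N \right)} = \left(- 4 \frac{N}{-4} - 4\right) \left(-6\right) = \left(- 4 N \left(- \frac{1}{4}\right) - 4\right) \left(-6\right) = \left(- 4 \left(- \frac{N}{4}\right) - 4\right) \left(-6\right) = \left(N - 4\right) \left(-6\right) = \left(-4 + N\right) \left(-6\right) = 24 - 6 N$)
$G{\left(138,-107 \right)} - 22377 = \left(24 - -642\right) - 22377 = \left(24 + 642\right) - 22377 = 666 - 22377 = -21711$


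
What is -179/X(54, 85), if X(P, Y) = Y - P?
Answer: -179/31 ≈ -5.7742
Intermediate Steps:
-179/X(54, 85) = -179/(85 - 1*54) = -179/(85 - 54) = -179/31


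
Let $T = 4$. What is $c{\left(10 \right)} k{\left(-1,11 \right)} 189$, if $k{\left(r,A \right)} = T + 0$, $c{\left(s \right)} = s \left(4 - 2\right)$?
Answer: $15120$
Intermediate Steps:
$c{\left(s \right)} = 2 s$ ($c{\left(s \right)} = s 2 = 2 s$)
$k{\left(r,A \right)} = 4$ ($k{\left(r,A \right)} = 4 + 0 = 4$)
$c{\left(10 \right)} k{\left(-1,11 \right)} 189 = 2 \cdot 10 \cdot 4 \cdot 189 = 20 \cdot 4 \cdot 189 = 80 \cdot 189 = 15120$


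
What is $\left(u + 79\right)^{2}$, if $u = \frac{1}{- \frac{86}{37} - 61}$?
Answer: $\frac{34247203600}{5489649} \approx 6238.5$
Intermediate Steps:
$u = - \frac{37}{2343}$ ($u = \frac{1}{\left(-86\right) \frac{1}{37} - 61} = \frac{1}{- \frac{86}{37} - 61} = \frac{1}{- \frac{2343}{37}} = - \frac{37}{2343} \approx -0.015792$)
$\left(u + 79\right)^{2} = \left(- \frac{37}{2343} + 79\right)^{2} = \left(\frac{185060}{2343}\right)^{2} = \frac{34247203600}{5489649}$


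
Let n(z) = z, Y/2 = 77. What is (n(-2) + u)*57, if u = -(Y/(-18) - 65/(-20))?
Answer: 2261/12 ≈ 188.42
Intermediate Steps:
Y = 154 (Y = 2*77 = 154)
u = 191/36 (u = -(154/(-18) - 65/(-20)) = -(154*(-1/18) - 65*(-1/20)) = -(-77/9 + 13/4) = -1*(-191/36) = 191/36 ≈ 5.3056)
(n(-2) + u)*57 = (-2 + 191/36)*57 = (119/36)*57 = 2261/12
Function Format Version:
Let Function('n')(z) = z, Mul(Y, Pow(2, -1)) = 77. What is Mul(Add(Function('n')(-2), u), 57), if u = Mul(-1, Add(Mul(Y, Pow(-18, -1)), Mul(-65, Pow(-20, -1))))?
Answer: Rational(2261, 12) ≈ 188.42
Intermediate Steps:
Y = 154 (Y = Mul(2, 77) = 154)
u = Rational(191, 36) (u = Mul(-1, Add(Mul(154, Pow(-18, -1)), Mul(-65, Pow(-20, -1)))) = Mul(-1, Add(Mul(154, Rational(-1, 18)), Mul(-65, Rational(-1, 20)))) = Mul(-1, Add(Rational(-77, 9), Rational(13, 4))) = Mul(-1, Rational(-191, 36)) = Rational(191, 36) ≈ 5.3056)
Mul(Add(Function('n')(-2), u), 57) = Mul(Add(-2, Rational(191, 36)), 57) = Mul(Rational(119, 36), 57) = Rational(2261, 12)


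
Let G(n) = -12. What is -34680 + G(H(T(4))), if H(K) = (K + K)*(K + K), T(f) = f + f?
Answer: -34692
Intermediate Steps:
T(f) = 2*f
H(K) = 4*K**2 (H(K) = (2*K)*(2*K) = 4*K**2)
-34680 + G(H(T(4))) = -34680 - 12 = -34692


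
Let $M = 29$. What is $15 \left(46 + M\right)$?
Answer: $1125$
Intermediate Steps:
$15 \left(46 + M\right) = 15 \left(46 + 29\right) = 15 \cdot 75 = 1125$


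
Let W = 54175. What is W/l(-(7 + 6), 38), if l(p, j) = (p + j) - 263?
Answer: -54175/238 ≈ -227.63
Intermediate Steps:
l(p, j) = -263 + j + p (l(p, j) = (j + p) - 263 = -263 + j + p)
W/l(-(7 + 6), 38) = 54175/(-263 + 38 - (7 + 6)) = 54175/(-263 + 38 - 1*13) = 54175/(-263 + 38 - 13) = 54175/(-238) = 54175*(-1/238) = -54175/238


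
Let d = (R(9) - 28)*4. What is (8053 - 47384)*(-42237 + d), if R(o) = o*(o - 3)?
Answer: 1657133023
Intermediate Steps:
R(o) = o*(-3 + o)
d = 104 (d = (9*(-3 + 9) - 28)*4 = (9*6 - 28)*4 = (54 - 28)*4 = 26*4 = 104)
(8053 - 47384)*(-42237 + d) = (8053 - 47384)*(-42237 + 104) = -39331*(-42133) = 1657133023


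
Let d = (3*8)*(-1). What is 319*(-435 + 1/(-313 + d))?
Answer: -46764124/337 ≈ -1.3877e+5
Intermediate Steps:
d = -24 (d = 24*(-1) = -24)
319*(-435 + 1/(-313 + d)) = 319*(-435 + 1/(-313 - 24)) = 319*(-435 + 1/(-337)) = 319*(-435 - 1/337) = 319*(-146596/337) = -46764124/337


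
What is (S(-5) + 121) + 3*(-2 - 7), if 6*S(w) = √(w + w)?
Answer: 94 + I*√10/6 ≈ 94.0 + 0.52705*I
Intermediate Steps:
S(w) = √2*√w/6 (S(w) = √(w + w)/6 = √(2*w)/6 = (√2*√w)/6 = √2*√w/6)
(S(-5) + 121) + 3*(-2 - 7) = (√2*√(-5)/6 + 121) + 3*(-2 - 7) = (√2*(I*√5)/6 + 121) + 3*(-9) = (I*√10/6 + 121) - 27 = (121 + I*√10/6) - 27 = 94 + I*√10/6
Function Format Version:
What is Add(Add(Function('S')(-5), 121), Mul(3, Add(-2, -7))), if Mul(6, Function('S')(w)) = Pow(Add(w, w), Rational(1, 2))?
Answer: Add(94, Mul(Rational(1, 6), I, Pow(10, Rational(1, 2)))) ≈ Add(94.000, Mul(0.52705, I))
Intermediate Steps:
Function('S')(w) = Mul(Rational(1, 6), Pow(2, Rational(1, 2)), Pow(w, Rational(1, 2))) (Function('S')(w) = Mul(Rational(1, 6), Pow(Add(w, w), Rational(1, 2))) = Mul(Rational(1, 6), Pow(Mul(2, w), Rational(1, 2))) = Mul(Rational(1, 6), Mul(Pow(2, Rational(1, 2)), Pow(w, Rational(1, 2)))) = Mul(Rational(1, 6), Pow(2, Rational(1, 2)), Pow(w, Rational(1, 2))))
Add(Add(Function('S')(-5), 121), Mul(3, Add(-2, -7))) = Add(Add(Mul(Rational(1, 6), Pow(2, Rational(1, 2)), Pow(-5, Rational(1, 2))), 121), Mul(3, Add(-2, -7))) = Add(Add(Mul(Rational(1, 6), Pow(2, Rational(1, 2)), Mul(I, Pow(5, Rational(1, 2)))), 121), Mul(3, -9)) = Add(Add(Mul(Rational(1, 6), I, Pow(10, Rational(1, 2))), 121), -27) = Add(Add(121, Mul(Rational(1, 6), I, Pow(10, Rational(1, 2)))), -27) = Add(94, Mul(Rational(1, 6), I, Pow(10, Rational(1, 2))))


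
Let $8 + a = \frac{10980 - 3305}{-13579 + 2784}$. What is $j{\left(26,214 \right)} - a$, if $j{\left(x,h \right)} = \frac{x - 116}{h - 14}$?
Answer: $\frac{356709}{43180} \approx 8.261$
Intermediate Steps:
$a = - \frac{18807}{2159}$ ($a = -8 + \frac{10980 - 3305}{-13579 + 2784} = -8 + \frac{7675}{-10795} = -8 + 7675 \left(- \frac{1}{10795}\right) = -8 - \frac{1535}{2159} = - \frac{18807}{2159} \approx -8.711$)
$j{\left(x,h \right)} = \frac{-116 + x}{-14 + h}$
$j{\left(26,214 \right)} - a = \frac{-116 + 26}{-14 + 214} - - \frac{18807}{2159} = \frac{1}{200} \left(-90\right) + \frac{18807}{2159} = - \frac{9}{20} + \frac{18807}{2159} = \frac{356709}{43180}$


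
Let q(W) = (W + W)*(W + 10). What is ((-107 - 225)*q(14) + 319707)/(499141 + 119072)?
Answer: 32201/206071 ≈ 0.15626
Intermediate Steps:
q(W) = 2*W*(10 + W) (q(W) = (2*W)*(10 + W) = 2*W*(10 + W))
((-107 - 225)*q(14) + 319707)/(499141 + 119072) = ((-107 - 225)*(2*14*(10 + 14)) + 319707)/(499141 + 119072) = (-664*14*24 + 319707)/618213 = (-332*672 + 319707)*(1/618213) = (-223104 + 319707)*(1/618213) = 96603*(1/618213) = 32201/206071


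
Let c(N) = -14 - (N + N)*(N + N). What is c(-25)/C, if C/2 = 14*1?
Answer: -1257/14 ≈ -89.786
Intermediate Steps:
c(N) = -14 - 4*N² (c(N) = -14 - 2*N*2*N = -14 - 4*N²)
C = 28 (C = 2*(14*1) = 2*14 = 28)
c(-25)/C = (-14 - 4*(-25)²)/28 = (-14 - 4*625)*(1/28) = (-14 - 2500)*(1/28) = -2514*1/28 = -1257/14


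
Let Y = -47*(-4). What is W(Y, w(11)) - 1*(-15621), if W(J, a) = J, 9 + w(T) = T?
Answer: 15809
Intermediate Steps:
w(T) = -9 + T
Y = 188
W(Y, w(11)) - 1*(-15621) = 188 - 1*(-15621) = 188 + 15621 = 15809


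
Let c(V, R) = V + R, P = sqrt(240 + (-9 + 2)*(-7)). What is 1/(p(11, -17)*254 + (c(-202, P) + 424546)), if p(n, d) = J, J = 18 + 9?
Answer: 1/431219 ≈ 2.3190e-6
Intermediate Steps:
J = 27
p(n, d) = 27
P = 17 (P = sqrt(240 - 7*(-7)) = sqrt(240 + 49) = sqrt(289) = 17)
c(V, R) = R + V
1/(p(11, -17)*254 + (c(-202, P) + 424546)) = 1/(27*254 + ((17 - 202) + 424546)) = 1/(6858 + (-185 + 424546)) = 1/(6858 + 424361) = 1/431219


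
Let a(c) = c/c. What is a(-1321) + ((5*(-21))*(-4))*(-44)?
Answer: -18479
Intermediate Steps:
a(c) = 1
a(-1321) + ((5*(-21))*(-4))*(-44) = 1 + ((5*(-21))*(-4))*(-44) = 1 - 105*(-4)*(-44) = 1 + 420*(-44) = 1 - 18480 = -18479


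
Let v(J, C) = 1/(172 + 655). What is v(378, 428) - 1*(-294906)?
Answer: 243887263/827 ≈ 2.9491e+5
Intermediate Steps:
v(J, C) = 1/827
v(378, 428) - 1*(-294906) = 1/827 - 1*(-294906) = 1/827 + 294906 = 243887263/827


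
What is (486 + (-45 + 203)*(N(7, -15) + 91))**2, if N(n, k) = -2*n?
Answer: 160073104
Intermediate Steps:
(486 + (-45 + 203)*(N(7, -15) + 91))**2 = (486 + (-45 + 203)*(-2*7 + 91))**2 = (486 + 158*(-14 + 91))**2 = (486 + 158*77)**2 = (486 + 12166)**2 = 12652**2 = 160073104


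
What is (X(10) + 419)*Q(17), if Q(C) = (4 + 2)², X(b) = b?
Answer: 15444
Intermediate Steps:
Q(C) = 36 (Q(C) = 6² = 36)
(X(10) + 419)*Q(17) = (10 + 419)*36 = 429*36 = 15444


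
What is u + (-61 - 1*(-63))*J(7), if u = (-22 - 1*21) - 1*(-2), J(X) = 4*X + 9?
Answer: 33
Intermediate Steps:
J(X) = 9 + 4*X
u = -41 (u = (-22 - 21) + 2 = -43 + 2 = -41)
u + (-61 - 1*(-63))*J(7) = -41 + (-61 - 1*(-63))*(9 + 4*7) = -41 + (-61 + 63)*(9 + 28) = -41 + 2*37 = -41 + 74 = 33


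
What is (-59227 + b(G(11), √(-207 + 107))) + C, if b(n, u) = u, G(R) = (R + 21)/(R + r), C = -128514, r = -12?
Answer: -187741 + 10*I ≈ -1.8774e+5 + 10.0*I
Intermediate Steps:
G(R) = (21 + R)/(-12 + R) (G(R) = (R + 21)/(R - 12) = (21 + R)/(-12 + R))
(-59227 + b(G(11), √(-207 + 107))) + C = (-59227 + √(-207 + 107)) - 128514 = (-59227 + √(-100)) - 128514 = (-59227 + 10*I) - 128514 = -187741 + 10*I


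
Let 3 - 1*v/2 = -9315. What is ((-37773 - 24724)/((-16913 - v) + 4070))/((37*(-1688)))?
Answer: -62497/1966052424 ≈ -3.1788e-5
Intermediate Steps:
v = 18636 (v = 6 - 2*(-9315) = 6 + 18630 = 18636)
((-37773 - 24724)/((-16913 - v) + 4070))/((37*(-1688))) = ((-37773 - 24724)/((-16913 - 1*18636) + 4070))/((37*(-1688))) = -62497/((-16913 - 18636) + 4070)/(-62456) = -62497/(-35549 + 4070)*(-1/62456) = -62497/(-31479)*(-1/62456) = -62497*(-1/31479)*(-1/62456) = (62497/31479)*(-1/62456) = -62497/1966052424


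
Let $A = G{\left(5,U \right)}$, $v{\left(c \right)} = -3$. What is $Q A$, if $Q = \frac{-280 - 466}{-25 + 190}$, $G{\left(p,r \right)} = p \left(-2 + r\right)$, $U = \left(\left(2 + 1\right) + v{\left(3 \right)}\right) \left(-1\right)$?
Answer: $\frac{1492}{33} \approx 45.212$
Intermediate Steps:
$U = 0$ ($U = \left(\left(2 + 1\right) - 3\right) \left(-1\right) = \left(3 - 3\right) \left(-1\right) = 0 \left(-1\right) = 0$)
$A = -10$ ($A = 5 \left(-2 + 0\right) = 5 \left(-2\right) = -10$)
$Q = - \frac{746}{165} \approx -4.5212$
$Q A = \left(- \frac{746}{165}\right) \left(-10\right) = \frac{1492}{33}$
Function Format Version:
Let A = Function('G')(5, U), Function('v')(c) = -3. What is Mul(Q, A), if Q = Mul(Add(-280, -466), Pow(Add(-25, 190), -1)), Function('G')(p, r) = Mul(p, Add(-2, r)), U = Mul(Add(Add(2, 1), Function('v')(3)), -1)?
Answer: Rational(1492, 33) ≈ 45.212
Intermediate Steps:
U = 0 (U = Mul(Add(Add(2, 1), -3), -1) = Mul(Add(3, -3), -1) = Mul(0, -1) = 0)
A = -10 (A = Mul(5, Add(-2, 0)) = Mul(5, -2) = -10)
Q = Rational(-746, 165) (Q = Mul(-746, Pow(165, -1)) = Mul(-746, Rational(1, 165)) = Rational(-746, 165) ≈ -4.5212)
Mul(Q, A) = Mul(Rational(-746, 165), -10) = Rational(1492, 33)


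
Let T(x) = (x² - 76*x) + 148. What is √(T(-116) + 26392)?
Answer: 2*√12203 ≈ 220.93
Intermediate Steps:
T(x) = 148 + x² - 76*x
√(T(-116) + 26392) = √((148 + (-116)² - 76*(-116)) + 26392) = √((148 + 13456 + 8816) + 26392) = √(22420 + 26392) = √48812 = 2*√12203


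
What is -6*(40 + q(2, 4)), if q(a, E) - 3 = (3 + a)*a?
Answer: -318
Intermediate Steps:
q(a, E) = 3 + a*(3 + a) (q(a, E) = 3 + (3 + a)*a = 3 + a*(3 + a))
-6*(40 + q(2, 4)) = -6*(40 + (3 + 2² + 3*2)) = -6*(40 + (3 + 4 + 6)) = -6*(40 + 13) = -6*53 = -318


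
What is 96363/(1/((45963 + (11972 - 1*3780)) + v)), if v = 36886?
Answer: 8772983883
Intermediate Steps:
96363/(1/((45963 + (11972 - 1*3780)) + v)) = 96363/(1/((45963 + (11972 - 1*3780)) + 36886)) = 96363/(1/((45963 + (11972 - 3780)) + 36886)) = 96363/(1/((45963 + 8192) + 36886)) = 96363/(1/(54155 + 36886)) = 96363/(1/91041) = 96363*91041 = 8772983883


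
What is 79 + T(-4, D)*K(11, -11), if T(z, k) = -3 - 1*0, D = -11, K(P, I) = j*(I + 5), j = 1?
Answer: 97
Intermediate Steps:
K(P, I) = 5 + I (K(P, I) = 1*(I + 5) = 1*(5 + I) = 5 + I)
T(z, k) = -3 (T(z, k) = -3 + 0 = -3)
79 + T(-4, D)*K(11, -11) = 79 - 3*(5 - 11) = 79 - 3*(-6) = 79 + 18 = 97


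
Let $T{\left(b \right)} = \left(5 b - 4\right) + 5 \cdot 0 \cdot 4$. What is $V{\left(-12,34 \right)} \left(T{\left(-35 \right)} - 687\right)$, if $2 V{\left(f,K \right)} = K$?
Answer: $-14722$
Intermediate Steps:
$V{\left(f,K \right)} = \frac{K}{2}$
$T{\left(b \right)} = -4 + 5 b$ ($T{\left(b \right)} = \left(-4 + 5 b\right) + 0 \cdot 4 = \left(-4 + 5 b\right) + 0 = -4 + 5 b$)
$V{\left(-12,34 \right)} \left(T{\left(-35 \right)} - 687\right) = \frac{1}{2} \cdot 34 \left(\left(-4 + 5 \left(-35\right)\right) - 687\right) = 17 \left(\left(-4 - 175\right) - 687\right) = 17 \left(-179 - 687\right) = 17 \left(-866\right) = -14722$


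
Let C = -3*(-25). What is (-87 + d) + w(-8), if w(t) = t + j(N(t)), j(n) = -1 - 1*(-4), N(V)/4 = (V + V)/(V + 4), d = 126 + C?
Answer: 109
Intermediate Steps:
C = 75
d = 201 (d = 126 + 75 = 201)
N(V) = 8*V/(4 + V) (N(V) = 4*((V + V)/(V + 4)) = 4*((2*V)/(4 + V)) = 4*(2*V/(4 + V)) = 8*V/(4 + V))
j(n) = 3 (j(n) = -1 + 4 = 3)
w(t) = 3 + t (w(t) = t + 3 = 3 + t)
(-87 + d) + w(-8) = (-87 + 201) + (3 - 8) = 114 - 5 = 109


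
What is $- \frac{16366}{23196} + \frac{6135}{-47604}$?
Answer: $- \frac{76782877}{92018532} \approx -0.83443$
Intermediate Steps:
$- \frac{16366}{23196} + \frac{6135}{-47604} = \left(-16366\right) \frac{1}{23196} + 6135 \left(- \frac{1}{47604}\right) = - \frac{8183}{11598} - \frac{2045}{15868} = - \frac{76782877}{92018532}$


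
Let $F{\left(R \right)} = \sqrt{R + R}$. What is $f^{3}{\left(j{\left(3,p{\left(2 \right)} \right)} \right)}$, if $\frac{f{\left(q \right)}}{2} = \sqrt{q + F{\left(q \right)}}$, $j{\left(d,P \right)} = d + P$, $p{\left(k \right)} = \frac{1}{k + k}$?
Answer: $\left(13 + 2 \sqrt{26}\right)^{\frac{3}{2}} \approx 111.73$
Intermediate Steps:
$F{\left(R \right)} = \sqrt{2} \sqrt{R}$ ($F{\left(R \right)} = \sqrt{2 R} = \sqrt{2} \sqrt{R}$)
$p{\left(k \right)} = \frac{1}{2 k}$
$j{\left(d,P \right)} = P + d$
$f{\left(q \right)} = 2 \sqrt{q + \sqrt{2} \sqrt{q}}$
$f^{3}{\left(j{\left(3,p{\left(2 \right)} \right)} \right)} = \left(2 \sqrt{\left(\frac{1}{2 \cdot 2} + 3\right) + \sqrt{2} \sqrt{\frac{1}{2 \cdot 2} + 3}}\right)^{3} = \left(2 \sqrt{\left(\frac{1}{2} \cdot \frac{1}{2} + 3\right) + \sqrt{2} \sqrt{\frac{1}{2} \cdot \frac{1}{2} + 3}}\right)^{3} = \left(2 \sqrt{\left(\frac{1}{4} + 3\right) + \sqrt{2} \sqrt{\frac{1}{4} + 3}}\right)^{3} = \left(2 \sqrt{\frac{13}{4} + \sqrt{2} \sqrt{\frac{13}{4}}}\right)^{3} = \left(2 \sqrt{\frac{13}{4} + \sqrt{2} \frac{\sqrt{13}}{2}}\right)^{3} = \left(2 \sqrt{\frac{13}{4} + \frac{\sqrt{26}}{2}}\right)^{3} = 8 \left(\frac{13}{4} + \frac{\sqrt{26}}{2}\right)^{\frac{3}{2}}$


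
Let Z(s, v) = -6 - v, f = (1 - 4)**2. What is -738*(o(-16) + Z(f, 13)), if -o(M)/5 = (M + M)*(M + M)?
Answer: 3792582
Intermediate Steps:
o(M) = -20*M**2 (o(M) = -5*(M + M)*(M + M) = -5*2*M*2*M = -20*M**2)
f = 9 (f = (-3)**2 = 9)
-738*(o(-16) + Z(f, 13)) = -738*(-20*(-16)**2 + (-6 - 1*13)) = -738*(-20*256 + (-6 - 13)) = -738*(-5120 - 19) = -738*(-5139) = 3792582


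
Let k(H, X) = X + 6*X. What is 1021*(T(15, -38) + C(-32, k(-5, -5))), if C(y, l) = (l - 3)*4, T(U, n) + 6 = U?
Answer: -146003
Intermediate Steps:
T(U, n) = -6 + U
k(H, X) = 7*X
C(y, l) = -12 + 4*l (C(y, l) = (-3 + l)*4 = -12 + 4*l)
1021*(T(15, -38) + C(-32, k(-5, -5))) = 1021*((-6 + 15) + (-12 + 4*(7*(-5)))) = 1021*(9 + (-12 + 4*(-35))) = 1021*(9 + (-12 - 140)) = 1021*(9 - 152) = 1021*(-143) = -146003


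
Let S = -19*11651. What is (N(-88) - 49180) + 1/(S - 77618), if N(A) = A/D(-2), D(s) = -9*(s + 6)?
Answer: -132331048235/2690883 ≈ -49178.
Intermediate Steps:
D(s) = -54 - 9*s (D(s) = -9*(6 + s) = -54 - 9*s)
N(A) = -A/36 (N(A) = A/(-54 - 9*(-2)) = A/(-54 + 18) = A/(-36) = A*(-1/36) = -A/36)
S = -221369
(N(-88) - 49180) + 1/(S - 77618) = (-1/36*(-88) - 49180) + 1/(-221369 - 77618) = (22/9 - 49180) + 1/(-298987) = -442598/9 - 1/298987 = -132331048235/2690883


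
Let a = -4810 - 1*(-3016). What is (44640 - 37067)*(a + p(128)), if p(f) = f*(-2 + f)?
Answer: 108551382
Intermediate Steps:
a = -1794 (a = -4810 + 3016 = -1794)
(44640 - 37067)*(a + p(128)) = (44640 - 37067)*(-1794 + 128*(-2 + 128)) = 7573*(-1794 + 128*126) = 7573*(-1794 + 16128) = 7573*14334 = 108551382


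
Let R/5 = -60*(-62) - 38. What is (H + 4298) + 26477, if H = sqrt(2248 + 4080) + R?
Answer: 49185 + 2*sqrt(1582) ≈ 49265.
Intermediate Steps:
R = 18410 (R = 5*(-60*(-62) - 38) = 5*(3720 - 38) = 5*3682 = 18410)
H = 18410 + 2*sqrt(1582) (H = sqrt(2248 + 4080) + 18410 = sqrt(6328) + 18410 = 2*sqrt(1582) + 18410 = 18410 + 2*sqrt(1582) ≈ 18490.)
(H + 4298) + 26477 = ((18410 + 2*sqrt(1582)) + 4298) + 26477 = (22708 + 2*sqrt(1582)) + 26477 = 49185 + 2*sqrt(1582)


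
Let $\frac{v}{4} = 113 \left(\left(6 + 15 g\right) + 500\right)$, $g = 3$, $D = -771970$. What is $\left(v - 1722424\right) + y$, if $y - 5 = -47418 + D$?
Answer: $-2292755$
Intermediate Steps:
$y = -819383$ ($y = 5 - 819388 = -819383$)
$v = 249052$ ($v = 4 \cdot 113 \left(\left(6 + 15 \cdot 3\right) + 500\right) = 4 \cdot 113 \left(\left(6 + 45\right) + 500\right) = 4 \cdot 113 \left(51 + 500\right) = 4 \cdot 113 \cdot 551 = 4 \cdot 62263 = 249052$)
$\left(v - 1722424\right) + y = \left(249052 - 1722424\right) - 819383 = -1473372 - 819383 = -2292755$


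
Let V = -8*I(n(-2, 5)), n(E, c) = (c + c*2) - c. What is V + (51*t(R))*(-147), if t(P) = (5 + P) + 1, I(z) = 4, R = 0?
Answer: -45014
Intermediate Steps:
n(E, c) = 2*c (n(E, c) = (c + 2*c) - c = 3*c - c = 2*c)
t(P) = 6 + P
V = -32 (V = -8*4 = -32)
V + (51*t(R))*(-147) = -32 + (51*(6 + 0))*(-147) = -32 + (51*6)*(-147) = -32 + 306*(-147) = -32 - 44982 = -45014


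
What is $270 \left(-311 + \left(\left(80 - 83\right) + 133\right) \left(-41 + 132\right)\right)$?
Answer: $3110130$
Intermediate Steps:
$270 \left(-311 + \left(\left(80 - 83\right) + 133\right) \left(-41 + 132\right)\right) = 270 \left(-311 + \left(-3 + 133\right) 91\right) = 270 \left(-311 + 130 \cdot 91\right) = 270 \left(-311 + 11830\right) = 270 \cdot 11519 = 3110130$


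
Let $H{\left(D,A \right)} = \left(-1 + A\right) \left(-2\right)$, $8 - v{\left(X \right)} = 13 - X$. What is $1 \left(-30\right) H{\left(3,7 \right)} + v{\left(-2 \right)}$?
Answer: $353$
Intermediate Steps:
$v{\left(X \right)} = -5 + X$ ($v{\left(X \right)} = 8 - \left(13 - X\right) = 8 + \left(-13 + X\right) = -5 + X$)
$H{\left(D,A \right)} = 2 - 2 A$
$1 \left(-30\right) H{\left(3,7 \right)} + v{\left(-2 \right)} = 1 \left(-30\right) \left(2 - 14\right) - 7 = - 30 \left(2 - 14\right) - 7 = \left(-30\right) \left(-12\right) - 7 = 360 - 7 = 353$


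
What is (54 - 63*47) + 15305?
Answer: 12398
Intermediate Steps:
(54 - 63*47) + 15305 = (54 - 2961) + 15305 = -2907 + 15305 = 12398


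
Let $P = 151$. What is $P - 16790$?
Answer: $-16639$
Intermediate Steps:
$P - 16790 = 151 - 16790 = -16639$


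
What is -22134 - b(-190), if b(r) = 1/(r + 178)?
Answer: -265607/12 ≈ -22134.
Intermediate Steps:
b(r) = 1/(178 + r)
-22134 - b(-190) = -22134 - 1/(178 - 190) = -22134 - 1/(-12) = -22134 - 1*(-1/12) = -22134 + 1/12 = -265607/12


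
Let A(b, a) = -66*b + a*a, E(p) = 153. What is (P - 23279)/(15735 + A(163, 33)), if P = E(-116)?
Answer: -11563/3033 ≈ -3.8124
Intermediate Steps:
P = 153
A(b, a) = a² - 66*b (A(b, a) = -66*b + a² = a² - 66*b)
(P - 23279)/(15735 + A(163, 33)) = (153 - 23279)/(15735 + (33² - 66*163)) = -23126/(15735 + (1089 - 10758)) = -23126/(15735 - 9669) = -23126/6066 = -23126*1/6066 = -11563/3033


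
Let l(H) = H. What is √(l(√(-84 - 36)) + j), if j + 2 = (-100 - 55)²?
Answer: √(24023 + 2*I*√30) ≈ 154.99 + 0.0353*I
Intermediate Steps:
j = 24023 (j = -2 + (-100 - 55)² = -2 + (-155)² = -2 + 24025 = 24023)
√(l(√(-84 - 36)) + j) = √(√(-84 - 36) + 24023) = √(√(-120) + 24023) = √(2*I*√30 + 24023) = √(24023 + 2*I*√30)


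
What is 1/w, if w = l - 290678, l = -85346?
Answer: -1/376024 ≈ -2.6594e-6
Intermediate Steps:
w = -376024 (w = -85346 - 290678 = -376024)
1/w = 1/(-376024) = -1/376024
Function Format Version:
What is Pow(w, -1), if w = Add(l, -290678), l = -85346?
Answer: Rational(-1, 376024) ≈ -2.6594e-6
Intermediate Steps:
w = -376024 (w = Add(-85346, -290678) = -376024)
Pow(w, -1) = Pow(-376024, -1) = Rational(-1, 376024)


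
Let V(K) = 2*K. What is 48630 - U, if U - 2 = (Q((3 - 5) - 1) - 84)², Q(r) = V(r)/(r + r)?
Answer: 41739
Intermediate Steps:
Q(r) = 1 (Q(r) = (2*r)/(r + r) = (2*r)/((2*r)) = (2*r)*(1/(2*r)) = 1)
U = 6891 (U = 2 + (1 - 84)² = 2 + (-83)² = 2 + 6889 = 6891)
48630 - U = 48630 - 1*6891 = 48630 - 6891 = 41739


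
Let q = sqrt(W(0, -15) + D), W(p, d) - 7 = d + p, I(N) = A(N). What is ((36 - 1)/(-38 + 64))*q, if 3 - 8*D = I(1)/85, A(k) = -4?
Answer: 7*I*sqrt(880770)/1768 ≈ 3.7158*I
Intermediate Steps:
I(N) = -4
W(p, d) = 7 + d + p (W(p, d) = 7 + (d + p) = 7 + d + p)
D = 259/680 (D = 3/8 - (-1)/(2*85) = 3/8 - 1/8*(-4/85) = 3/8 + 1/170 = 259/680 ≈ 0.38088)
q = I*sqrt(880770)/340 (q = sqrt((7 - 15 + 0) + 259/680) = sqrt(-8 + 259/680) = sqrt(-5181/680) = I*sqrt(880770)/340 ≈ 2.7603*I)
((36 - 1)/(-38 + 64))*q = ((36 - 1)/(-38 + 64))*(I*sqrt(880770)/340) = (35/26)*(I*sqrt(880770)/340) = (35*(1/26))*(I*sqrt(880770)/340) = 35*(I*sqrt(880770)/340)/26 = 7*I*sqrt(880770)/1768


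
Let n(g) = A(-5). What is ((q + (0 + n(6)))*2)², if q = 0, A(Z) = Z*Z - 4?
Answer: 1764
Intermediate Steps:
A(Z) = -4 + Z² (A(Z) = Z² - 4 = -4 + Z²)
n(g) = 21 (n(g) = -4 + (-5)² = -4 + 25 = 21)
((q + (0 + n(6)))*2)² = ((0 + (0 + 21))*2)² = ((0 + 21)*2)² = (21*2)² = 42² = 1764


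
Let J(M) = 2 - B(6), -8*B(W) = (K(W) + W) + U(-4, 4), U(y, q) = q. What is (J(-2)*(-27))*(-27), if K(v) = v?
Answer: 2916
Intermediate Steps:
B(W) = -1/2 - W/4 (B(W) = -((W + W) + 4)/8 = -(2*W + 4)/8 = -(4 + 2*W)/8 = -1/2 - W/4)
J(M) = 4 (J(M) = 2 - (-1/2 - 1/4*6) = 2 - (-1/2 - 3/2) = 2 - 1*(-2) = 2 + 2 = 4)
(J(-2)*(-27))*(-27) = (4*(-27))*(-27) = -108*(-27) = 2916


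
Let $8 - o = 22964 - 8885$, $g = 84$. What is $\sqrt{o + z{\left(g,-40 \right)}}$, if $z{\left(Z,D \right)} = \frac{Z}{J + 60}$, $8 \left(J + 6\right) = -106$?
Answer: $\frac{i \sqrt{373797631}}{163} \approx 118.61 i$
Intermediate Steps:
$J = - \frac{77}{4}$ ($J = -6 + \frac{1}{8} \left(-106\right) = -6 - \frac{53}{4} = - \frac{77}{4} \approx -19.25$)
$z{\left(Z,D \right)} = \frac{4 Z}{163}$ ($z{\left(Z,D \right)} = \frac{Z}{- \frac{77}{4} + 60} = \frac{Z}{\frac{163}{4}} = \frac{4 Z}{163}$)
$o = -14071$ ($o = 8 - \left(22964 - 8885\right) = 8 - 14079 = -14071$)
$\sqrt{o + z{\left(g,-40 \right)}} = \sqrt{-14071 + \frac{4}{163} \cdot 84} = \sqrt{-14071 + \frac{336}{163}} = \sqrt{- \frac{2293237}{163}} = \frac{i \sqrt{373797631}}{163}$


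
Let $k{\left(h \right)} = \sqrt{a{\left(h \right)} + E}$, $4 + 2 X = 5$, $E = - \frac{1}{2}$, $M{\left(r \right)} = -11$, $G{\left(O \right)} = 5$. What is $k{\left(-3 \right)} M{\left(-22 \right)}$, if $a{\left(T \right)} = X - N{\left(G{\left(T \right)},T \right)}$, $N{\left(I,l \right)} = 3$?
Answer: $- 11 i \sqrt{3} \approx - 19.053 i$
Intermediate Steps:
$E = - \frac{1}{2}$ ($E = \left(-1\right) \frac{1}{2} = - \frac{1}{2} \approx -0.5$)
$X = \frac{1}{2}$ ($X = -2 + \frac{1}{2} \cdot 5 = -2 + \frac{5}{2} = \frac{1}{2} \approx 0.5$)
$a{\left(T \right)} = - \frac{5}{2}$ ($a{\left(T \right)} = \frac{1}{2} - 3 = - \frac{5}{2}$)
$k{\left(h \right)} = i \sqrt{3}$ ($k{\left(h \right)} = \sqrt{- \frac{5}{2} - \frac{1}{2}} = \sqrt{-3} = i \sqrt{3}$)
$k{\left(-3 \right)} M{\left(-22 \right)} = i \sqrt{3} \left(-11\right) = - 11 i \sqrt{3}$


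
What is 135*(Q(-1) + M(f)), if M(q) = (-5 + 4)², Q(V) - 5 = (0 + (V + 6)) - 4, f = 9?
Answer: 945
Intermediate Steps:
Q(V) = 7 + V (Q(V) = 5 + ((0 + (V + 6)) - 4) = 5 + ((0 + (6 + V)) - 4) = 5 + ((6 + V) - 4) = 5 + (2 + V) = 7 + V)
M(q) = 1 (M(q) = (-1)² = 1)
135*(Q(-1) + M(f)) = 135*((7 - 1) + 1) = 135*(6 + 1) = 135*7 = 945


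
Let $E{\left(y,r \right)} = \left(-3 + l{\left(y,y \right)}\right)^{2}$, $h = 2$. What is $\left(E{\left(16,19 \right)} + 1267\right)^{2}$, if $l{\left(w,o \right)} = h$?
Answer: $1607824$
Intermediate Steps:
$l{\left(w,o \right)} = 2$
$E{\left(y,r \right)} = 1$ ($E{\left(y,r \right)} = \left(-3 + 2\right)^{2} = \left(-1\right)^{2} = 1$)
$\left(E{\left(16,19 \right)} + 1267\right)^{2} = \left(1 + 1267\right)^{2} = 1268^{2} = 1607824$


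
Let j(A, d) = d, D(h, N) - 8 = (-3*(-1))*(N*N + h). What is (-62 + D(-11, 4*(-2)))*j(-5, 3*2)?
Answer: 630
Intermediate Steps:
D(h, N) = 8 + 3*h + 3*N**2 (D(h, N) = 8 + (-3*(-1))*(N*N + h) = 8 + 3*(N**2 + h) = 8 + 3*(h + N**2) = 8 + (3*h + 3*N**2) = 8 + 3*h + 3*N**2)
(-62 + D(-11, 4*(-2)))*j(-5, 3*2) = (-62 + (8 + 3*(-11) + 3*(4*(-2))**2))*(3*2) = (-62 + (8 - 33 + 3*(-8)**2))*6 = (-62 + (8 - 33 + 3*64))*6 = (-62 + (8 - 33 + 192))*6 = (-62 + 167)*6 = 105*6 = 630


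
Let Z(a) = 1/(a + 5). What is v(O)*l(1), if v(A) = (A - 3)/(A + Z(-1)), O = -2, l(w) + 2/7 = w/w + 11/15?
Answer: 608/147 ≈ 4.1361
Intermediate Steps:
Z(a) = 1/(5 + a)
l(w) = 152/105 (l(w) = -2/7 + (w/w + 11/15) = -2/7 + (1 + 11*(1/15)) = -2/7 + (1 + 11/15) = -2/7 + 26/15 = 152/105)
v(A) = (-3 + A)/(1/4 + A) (v(A) = (A - 3)/(A + 1/(5 - 1)) = (-3 + A)/(A + 1/4) = (-3 + A)/(1/4 + A))
v(O)*l(1) = (4*(-3 - 2)/(1 + 4*(-2)))*(152/105) = (4*(-5)/(1 - 8))*(152/105) = (4*(-5)/(-7))*(152/105) = (4*(-1/7)*(-5))*(152/105) = (20/7)*(152/105) = 608/147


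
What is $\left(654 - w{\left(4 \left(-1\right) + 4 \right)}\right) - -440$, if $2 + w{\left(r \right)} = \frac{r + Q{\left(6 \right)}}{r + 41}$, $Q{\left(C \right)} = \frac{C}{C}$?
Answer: $\frac{44935}{41} \approx 1096.0$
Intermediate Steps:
$Q{\left(C \right)} = 1$
$w{\left(r \right)} = -2 + \frac{1 + r}{41 + r}$ ($w{\left(r \right)} = -2 + \frac{r + 1}{r + 41} = -2 + \frac{1 + r}{41 + r}$)
$\left(654 - w{\left(4 \left(-1\right) + 4 \right)}\right) - -440 = \left(654 - \frac{-81 - \left(4 \left(-1\right) + 4\right)}{41 + \left(4 \left(-1\right) + 4\right)}\right) - -440 = \left(654 - \frac{-81 - \left(-4 + 4\right)}{41 + \left(-4 + 4\right)}\right) + 440 = \left(654 - \frac{-81 - 0}{41 + 0}\right) + 440 = \left(654 - \frac{-81 + 0}{41}\right) + 440 = \left(654 - \frac{1}{41} \left(-81\right)\right) + 440 = \left(654 - - \frac{81}{41}\right) + 440 = \left(654 + \frac{81}{41}\right) + 440 = \frac{26895}{41} + 440 = \frac{44935}{41}$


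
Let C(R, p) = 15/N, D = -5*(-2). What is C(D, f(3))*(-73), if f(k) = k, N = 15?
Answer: -73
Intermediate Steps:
D = 10
C(R, p) = 1 (C(R, p) = 15/15 = 15*(1/15) = 1)
C(D, f(3))*(-73) = 1*(-73) = -73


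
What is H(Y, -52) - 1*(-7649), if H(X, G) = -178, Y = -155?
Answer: 7471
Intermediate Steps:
H(Y, -52) - 1*(-7649) = -178 - 1*(-7649) = -178 + 7649 = 7471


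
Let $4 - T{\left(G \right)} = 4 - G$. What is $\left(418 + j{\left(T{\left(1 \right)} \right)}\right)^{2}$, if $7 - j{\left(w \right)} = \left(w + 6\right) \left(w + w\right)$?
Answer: $168921$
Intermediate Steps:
$T{\left(G \right)} = G$ ($T{\left(G \right)} = 4 - \left(4 - G\right) = 4 + \left(-4 + G\right) = G$)
$j{\left(w \right)} = 7 - 2 w \left(6 + w\right)$ ($j{\left(w \right)} = 7 - \left(w + 6\right) \left(w + w\right) = 7 - \left(6 + w\right) 2 w = 7 - 2 w \left(6 + w\right)$)
$\left(418 + j{\left(T{\left(1 \right)} \right)}\right)^{2} = \left(418 - \left(5 + 2\right)\right)^{2} = \left(418 - 7\right)^{2} = 411^{2} = 168921$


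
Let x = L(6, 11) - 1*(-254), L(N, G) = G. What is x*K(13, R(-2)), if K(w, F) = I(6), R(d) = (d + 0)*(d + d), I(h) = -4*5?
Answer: -5300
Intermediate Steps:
I(h) = -20
R(d) = 2*d² (R(d) = d*(2*d) = 2*d²)
K(w, F) = -20
x = 265 (x = 11 - 1*(-254) = 11 + 254 = 265)
x*K(13, R(-2)) = 265*(-20) = -5300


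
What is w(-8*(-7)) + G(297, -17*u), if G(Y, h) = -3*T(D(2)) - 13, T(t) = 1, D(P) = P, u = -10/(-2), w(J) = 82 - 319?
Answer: -253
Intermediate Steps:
w(J) = -237
u = 5 (u = -10*(-1/2) = 5)
G(Y, h) = -16 (G(Y, h) = -3*1 - 13 = -3 - 13 = -16)
w(-8*(-7)) + G(297, -17*u) = -237 - 16 = -253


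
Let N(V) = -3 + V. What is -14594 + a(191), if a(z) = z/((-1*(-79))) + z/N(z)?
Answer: -216699091/14852 ≈ -14591.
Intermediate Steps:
a(z) = z/79 + z/(-3 + z) (a(z) = z/((-1*(-79))) + z/(-3 + z) = z/79 + z/(-3 + z))
-14594 + a(191) = -14594 + (1/79)*191*(76 + 191)/(-3 + 191) = -14594 + (1/79)*191*267/188 = -14594 + (1/79)*191*(1/188)*267 = -14594 + 50997/14852 = -216699091/14852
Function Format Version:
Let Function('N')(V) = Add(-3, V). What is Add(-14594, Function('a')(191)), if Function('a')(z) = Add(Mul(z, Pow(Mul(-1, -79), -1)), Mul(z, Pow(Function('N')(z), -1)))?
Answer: Rational(-216699091, 14852) ≈ -14591.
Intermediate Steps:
Function('a')(z) = Add(Mul(Rational(1, 79), z), Mul(z, Pow(Add(-3, z), -1))) (Function('a')(z) = Add(Mul(z, Pow(Mul(-1, -79), -1)), Mul(z, Pow(Add(-3, z), -1))) = Add(Mul(z, Pow(79, -1)), Mul(z, Pow(Add(-3, z), -1))) = Add(Mul(z, Rational(1, 79)), Mul(z, Pow(Add(-3, z), -1))) = Add(Mul(Rational(1, 79), z), Mul(z, Pow(Add(-3, z), -1))))
Add(-14594, Function('a')(191)) = Add(-14594, Mul(Rational(1, 79), 191, Pow(Add(-3, 191), -1), Add(76, 191))) = Add(-14594, Mul(Rational(1, 79), 191, Pow(188, -1), 267)) = Add(-14594, Mul(Rational(1, 79), 191, Rational(1, 188), 267)) = Add(-14594, Rational(50997, 14852)) = Rational(-216699091, 14852)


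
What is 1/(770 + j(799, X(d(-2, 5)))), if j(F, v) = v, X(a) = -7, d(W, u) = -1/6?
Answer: 1/763 ≈ 0.0013106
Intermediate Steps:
d(W, u) = -⅙ (d(W, u) = -1*⅙ = -⅙)
1/(770 + j(799, X(d(-2, 5)))) = 1/(770 - 7) = 1/763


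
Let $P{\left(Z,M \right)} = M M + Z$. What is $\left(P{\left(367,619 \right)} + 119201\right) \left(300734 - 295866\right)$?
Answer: $2447284772$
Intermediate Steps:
$P{\left(Z,M \right)} = Z + M^{2}$ ($P{\left(Z,M \right)} = M^{2} + Z = Z + M^{2}$)
$\left(P{\left(367,619 \right)} + 119201\right) \left(300734 - 295866\right) = \left(\left(367 + 619^{2}\right) + 119201\right) \left(300734 - 295866\right) = \left(\left(367 + 383161\right) + 119201\right) 4868 = \left(383528 + 119201\right) 4868 = 502729 \cdot 4868 = 2447284772$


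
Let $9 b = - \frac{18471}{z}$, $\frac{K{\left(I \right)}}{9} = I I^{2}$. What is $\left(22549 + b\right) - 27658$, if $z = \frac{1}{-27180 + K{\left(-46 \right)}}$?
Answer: $1853670567$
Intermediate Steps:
$K{\left(I \right)} = 9 I^{3}$ ($K{\left(I \right)} = 9 I I^{2} = 9 I^{3}$)
$z = - \frac{1}{903204}$ ($z = \frac{1}{-27180 + 9 \left(-46\right)^{3}} = \frac{1}{-27180 + 9 \left(-97336\right)} = \frac{1}{-27180 - 876024} = \frac{1}{-903204} = - \frac{1}{903204} \approx -1.1072 \cdot 10^{-6}$)
$b = 1853675676$ ($b = \frac{\left(-18471\right) \frac{1}{- \frac{1}{903204}}}{9} = \frac{\left(-18471\right) \left(-903204\right)}{9} = \frac{1}{9} \cdot 16683081084 = 1853675676$)
$\left(22549 + b\right) - 27658 = \left(22549 + 1853675676\right) - 27658 = 1853698225 - 27658 = 1853670567$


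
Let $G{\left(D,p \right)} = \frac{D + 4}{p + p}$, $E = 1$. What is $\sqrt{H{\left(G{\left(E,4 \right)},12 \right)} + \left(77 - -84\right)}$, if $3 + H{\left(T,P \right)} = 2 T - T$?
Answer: $\frac{3 \sqrt{282}}{4} \approx 12.595$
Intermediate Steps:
$G{\left(D,p \right)} = \frac{4 + D}{2 p}$
$H{\left(T,P \right)} = -3 + T$ ($H{\left(T,P \right)} = -3 + \left(2 T - T\right) = -3 + T$)
$\sqrt{H{\left(G{\left(E,4 \right)},12 \right)} + \left(77 - -84\right)} = \sqrt{\left(-3 + \frac{4 + 1}{2 \cdot 4}\right) + \left(77 - -84\right)} = \sqrt{\left(-3 + \frac{1}{2} \cdot \frac{1}{4} \cdot 5\right) + \left(77 + 84\right)} = \sqrt{\left(-3 + \frac{5}{8}\right) + 161} = \sqrt{- \frac{19}{8} + 161} = \sqrt{\frac{1269}{8}} = \frac{3 \sqrt{282}}{4}$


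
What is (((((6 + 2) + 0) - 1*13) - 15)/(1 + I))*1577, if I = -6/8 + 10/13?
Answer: -1640080/53 ≈ -30945.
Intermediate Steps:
I = 1/52 (I = -6*1/8 + 10*(1/13) = -3/4 + 10/13 = 1/52 ≈ 0.019231)
(((((6 + 2) + 0) - 1*13) - 15)/(1 + I))*1577 = (((((6 + 2) + 0) - 1*13) - 15)/(1 + 1/52))*1577 = ((((8 + 0) - 13) - 15)/(53/52))*1577 = (((8 - 13) - 15)*(52/53))*1577 = ((-5 - 15)*(52/53))*1577 = -20*52/53*1577 = -1040/53*1577 = -1640080/53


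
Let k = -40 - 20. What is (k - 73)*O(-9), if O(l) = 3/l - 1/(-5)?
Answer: 266/15 ≈ 17.733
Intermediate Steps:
k = -60
O(l) = ⅕ + 3/l (O(l) = 3/l - 1*(-⅕) = 3/l + ⅕ = ⅕ + 3/l)
(k - 73)*O(-9) = (-60 - 73)*((⅕)*(15 - 9)/(-9)) = -133*(-1)*6/(5*9) = -133*(-2/15) = 266/15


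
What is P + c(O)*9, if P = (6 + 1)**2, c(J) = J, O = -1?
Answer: 40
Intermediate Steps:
P = 49 (P = 7**2 = 49)
P + c(O)*9 = 49 - 1*9 = 49 - 9 = 40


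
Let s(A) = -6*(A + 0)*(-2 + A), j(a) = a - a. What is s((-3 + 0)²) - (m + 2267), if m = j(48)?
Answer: -2645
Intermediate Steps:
j(a) = 0
m = 0
s(A) = -6*A*(-2 + A)
s((-3 + 0)²) - (m + 2267) = 6*(-3 + 0)²*(2 - (-3 + 0)²) - (0 + 2267) = 6*(-3)²*(2 - 1*(-3)²) - 1*2267 = 6*9*(2 - 1*9) - 2267 = 6*9*(2 - 9) - 2267 = 6*9*(-7) - 2267 = -378 - 2267 = -2645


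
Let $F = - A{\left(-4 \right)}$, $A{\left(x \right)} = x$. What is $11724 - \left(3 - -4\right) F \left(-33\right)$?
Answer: $12648$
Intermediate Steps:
$F = 4$ ($F = \left(-1\right) \left(-4\right) = 4$)
$11724 - \left(3 - -4\right) F \left(-33\right) = 11724 - \left(3 - -4\right) 4 \left(-33\right) = 11724 - \left(3 + 4\right) 4 \left(-33\right) = 11724 - 7 \cdot 4 \left(-33\right) = 11724 - 28 \left(-33\right) = 11724 - -924 = 11724 + 924 = 12648$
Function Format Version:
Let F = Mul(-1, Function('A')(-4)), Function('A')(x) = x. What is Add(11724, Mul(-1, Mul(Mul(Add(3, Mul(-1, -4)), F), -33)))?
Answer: 12648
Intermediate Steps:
F = 4 (F = Mul(-1, -4) = 4)
Add(11724, Mul(-1, Mul(Mul(Add(3, Mul(-1, -4)), F), -33))) = Add(11724, Mul(-1, Mul(Mul(Add(3, Mul(-1, -4)), 4), -33))) = Add(11724, Mul(-1, Mul(Mul(Add(3, 4), 4), -33))) = Add(11724, Mul(-1, Mul(Mul(7, 4), -33))) = Add(11724, Mul(-1, Mul(28, -33))) = Add(11724, Mul(-1, -924)) = Add(11724, 924) = 12648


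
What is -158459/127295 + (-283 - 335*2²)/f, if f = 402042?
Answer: -3043513003/2437044590 ≈ -1.2489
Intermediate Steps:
-158459/127295 + (-283 - 335*2²)/f = -158459/127295 + (-283 - 335*2²)/402042 = -158459*1/127295 + (-283 - 335*4)*(1/402042) = -22637/18185 + (-283 - 1340)*(1/402042) = -22637/18185 - 1623*1/402042 = -22637/18185 - 541/134014 = -3043513003/2437044590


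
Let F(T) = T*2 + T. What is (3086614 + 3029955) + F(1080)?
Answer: 6119809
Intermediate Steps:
F(T) = 3*T (F(T) = 2*T + T = 3*T)
(3086614 + 3029955) + F(1080) = (3086614 + 3029955) + 3*1080 = 6116569 + 3240 = 6119809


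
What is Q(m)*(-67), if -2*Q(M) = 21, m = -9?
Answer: 1407/2 ≈ 703.50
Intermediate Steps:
Q(M) = -21/2 (Q(M) = -1/2*21 = -21/2)
Q(m)*(-67) = -21/2*(-67) = 1407/2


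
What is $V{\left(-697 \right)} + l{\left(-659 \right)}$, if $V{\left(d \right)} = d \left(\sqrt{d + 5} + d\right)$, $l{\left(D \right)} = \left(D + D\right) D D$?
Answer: $-571896549 - 1394 i \sqrt{173} \approx -5.719 \cdot 10^{8} - 18335.0 i$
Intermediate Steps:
$l{\left(D \right)} = 2 D^{3}$ ($l{\left(D \right)} = 2 D D D = 2 D^{2} D = 2 D^{3}$)
$V{\left(d \right)} = d \left(d + \sqrt{5 + d}\right)$ ($V{\left(d \right)} = d \left(\sqrt{5 + d} + d\right) = d \left(d + \sqrt{5 + d}\right)$)
$V{\left(-697 \right)} + l{\left(-659 \right)} = - 697 \left(-697 + \sqrt{5 - 697}\right) + 2 \left(-659\right)^{3} = - 697 \left(-697 + \sqrt{-692}\right) + 2 \left(-286191179\right) = - 697 \left(-697 + 2 i \sqrt{173}\right) - 572382358 = \left(485809 - 1394 i \sqrt{173}\right) - 572382358 = -571896549 - 1394 i \sqrt{173}$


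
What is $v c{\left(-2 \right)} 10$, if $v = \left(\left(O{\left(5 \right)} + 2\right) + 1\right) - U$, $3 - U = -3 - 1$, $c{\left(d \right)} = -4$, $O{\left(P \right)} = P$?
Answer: $-40$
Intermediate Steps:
$U = 7$ ($U = 3 - \left(-3 - 1\right) = 3 - -4 = 3 + 4 = 7$)
$v = 1$ ($v = \left(\left(5 + 2\right) + 1\right) - 7 = \left(7 + 1\right) - 7 = 8 - 7 = 1$)
$v c{\left(-2 \right)} 10 = 1 \left(-4\right) 10 = \left(-4\right) 10 = -40$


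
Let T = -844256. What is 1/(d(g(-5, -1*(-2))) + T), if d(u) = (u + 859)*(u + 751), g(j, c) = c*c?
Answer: -1/192691 ≈ -5.1897e-6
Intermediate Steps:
g(j, c) = c²
d(u) = (751 + u)*(859 + u) (d(u) = (859 + u)*(751 + u) = (751 + u)*(859 + u))
1/(d(g(-5, -1*(-2))) + T) = 1/((645109 + ((-1*(-2))²)² + 1610*(-1*(-2))²) - 844256) = 1/((645109 + (2²)² + 1610*2²) - 844256) = 1/((645109 + 4² + 1610*4) - 844256) = 1/((645109 + 16 + 6440) - 844256) = 1/(651565 - 844256) = 1/(-192691) = -1/192691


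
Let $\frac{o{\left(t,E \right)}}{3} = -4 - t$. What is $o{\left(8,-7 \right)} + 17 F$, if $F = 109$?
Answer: $1817$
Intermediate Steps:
$o{\left(t,E \right)} = -12 - 3 t$ ($o{\left(t,E \right)} = 3 \left(-4 - t\right) = -12 - 3 t$)
$o{\left(8,-7 \right)} + 17 F = \left(-12 - 24\right) + 17 \cdot 109 = \left(-12 - 24\right) + 1853 = -36 + 1853 = 1817$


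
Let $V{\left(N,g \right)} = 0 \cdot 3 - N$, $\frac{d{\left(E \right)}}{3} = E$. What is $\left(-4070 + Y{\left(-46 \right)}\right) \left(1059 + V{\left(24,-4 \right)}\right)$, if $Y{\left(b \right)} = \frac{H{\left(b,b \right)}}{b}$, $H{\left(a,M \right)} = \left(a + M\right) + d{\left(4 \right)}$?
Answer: $-4210650$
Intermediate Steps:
$d{\left(E \right)} = 3 E$
$H{\left(a,M \right)} = 12 + M + a$ ($H{\left(a,M \right)} = \left(a + M\right) + 3 \cdot 4 = \left(M + a\right) + 12 = 12 + M + a$)
$V{\left(N,g \right)} = - N$ ($V{\left(N,g \right)} = 0 - N = - N$)
$Y{\left(b \right)} = \frac{12 + 2 b}{b}$ ($Y{\left(b \right)} = \frac{12 + b + b}{b} = \frac{12 + 2 b}{b}$)
$\left(-4070 + Y{\left(-46 \right)}\right) \left(1059 + V{\left(24,-4 \right)}\right) = \left(-4070 + \left(2 + \frac{12}{-46}\right)\right) \left(1059 - 24\right) = \left(-4070 + \left(2 + 12 \left(- \frac{1}{46}\right)\right)\right) \left(1059 - 24\right) = \left(-4070 + \left(2 - \frac{6}{23}\right)\right) 1035 = \left(-4070 + \frac{40}{23}\right) 1035 = \left(- \frac{93570}{23}\right) 1035 = -4210650$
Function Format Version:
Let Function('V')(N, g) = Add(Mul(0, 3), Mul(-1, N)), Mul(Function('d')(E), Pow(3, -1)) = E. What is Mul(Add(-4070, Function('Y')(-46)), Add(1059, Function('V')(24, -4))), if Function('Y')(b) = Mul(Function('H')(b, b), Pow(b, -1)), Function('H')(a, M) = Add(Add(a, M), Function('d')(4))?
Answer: -4210650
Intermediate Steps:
Function('d')(E) = Mul(3, E)
Function('H')(a, M) = Add(12, M, a) (Function('H')(a, M) = Add(Add(a, M), Mul(3, 4)) = Add(Add(M, a), 12) = Add(12, M, a))
Function('V')(N, g) = Mul(-1, N) (Function('V')(N, g) = Add(0, Mul(-1, N)) = Mul(-1, N))
Function('Y')(b) = Mul(Pow(b, -1), Add(12, Mul(2, b))) (Function('Y')(b) = Mul(Add(12, b, b), Pow(b, -1)) = Mul(Add(12, Mul(2, b)), Pow(b, -1)) = Mul(Pow(b, -1), Add(12, Mul(2, b))))
Mul(Add(-4070, Function('Y')(-46)), Add(1059, Function('V')(24, -4))) = Mul(Add(-4070, Add(2, Mul(12, Pow(-46, -1)))), Add(1059, Mul(-1, 24))) = Mul(Add(-4070, Add(2, Mul(12, Rational(-1, 46)))), Add(1059, -24)) = Mul(Add(-4070, Add(2, Rational(-6, 23))), 1035) = Mul(Add(-4070, Rational(40, 23)), 1035) = Mul(Rational(-93570, 23), 1035) = -4210650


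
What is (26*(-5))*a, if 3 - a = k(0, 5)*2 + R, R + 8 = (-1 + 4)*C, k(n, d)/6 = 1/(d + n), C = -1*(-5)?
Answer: 832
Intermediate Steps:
C = 5
k(n, d) = 6/(d + n)
R = 7 (R = -8 + (-1 + 4)*5 = -8 + 3*5 = -8 + 15 = 7)
a = -32/5 (a = 3 - ((6/(5 + 0))*2 + 7) = 3 - ((6/5)*2 + 7) = 3 - (12/5 + 7) = 3 - 1*47/5 = 3 - 47/5 = -32/5 ≈ -6.4000)
(26*(-5))*a = (26*(-5))*(-32/5) = -130*(-32/5) = 832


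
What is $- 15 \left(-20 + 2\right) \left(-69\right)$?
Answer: $-18630$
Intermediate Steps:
$- 15 \left(-20 + 2\right) \left(-69\right) = \left(-15\right) \left(-18\right) \left(-69\right) = 270 \left(-69\right) = -18630$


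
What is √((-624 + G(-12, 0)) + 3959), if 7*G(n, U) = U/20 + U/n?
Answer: √3335 ≈ 57.749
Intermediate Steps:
G(n, U) = U/140 + U/(7*n) (G(n, U) = (U/20 + U/n)/7 = U/140 + U/(7*n))
√((-624 + G(-12, 0)) + 3959) = √((-624 + (1/140)*0*(20 - 12)/(-12)) + 3959) = √((-624 + (1/140)*0*(-1/12)*8) + 3959) = √((-624 + 0) + 3959) = √(-624 + 3959) = √3335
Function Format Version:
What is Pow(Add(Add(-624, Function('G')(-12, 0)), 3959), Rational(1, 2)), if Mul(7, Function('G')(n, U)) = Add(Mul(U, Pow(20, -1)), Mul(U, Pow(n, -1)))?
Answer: Pow(3335, Rational(1, 2)) ≈ 57.749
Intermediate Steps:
Function('G')(n, U) = Add(Mul(Rational(1, 140), U), Mul(Rational(1, 7), U, Pow(n, -1))) (Function('G')(n, U) = Mul(Rational(1, 7), Add(Mul(U, Pow(20, -1)), Mul(U, Pow(n, -1)))) = Mul(Rational(1, 7), Add(Mul(U, Rational(1, 20)), Mul(U, Pow(n, -1)))) = Mul(Rational(1, 7), Add(Mul(Rational(1, 20), U), Mul(U, Pow(n, -1)))) = Add(Mul(Rational(1, 140), U), Mul(Rational(1, 7), U, Pow(n, -1))))
Pow(Add(Add(-624, Function('G')(-12, 0)), 3959), Rational(1, 2)) = Pow(Add(Add(-624, Mul(Rational(1, 140), 0, Pow(-12, -1), Add(20, -12))), 3959), Rational(1, 2)) = Pow(Add(Add(-624, Mul(Rational(1, 140), 0, Rational(-1, 12), 8)), 3959), Rational(1, 2)) = Pow(Add(Add(-624, 0), 3959), Rational(1, 2)) = Pow(Add(-624, 3959), Rational(1, 2)) = Pow(3335, Rational(1, 2))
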